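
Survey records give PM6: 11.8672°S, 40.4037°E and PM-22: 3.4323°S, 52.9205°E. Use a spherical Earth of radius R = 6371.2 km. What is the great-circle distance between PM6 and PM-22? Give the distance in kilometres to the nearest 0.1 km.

1667.0 km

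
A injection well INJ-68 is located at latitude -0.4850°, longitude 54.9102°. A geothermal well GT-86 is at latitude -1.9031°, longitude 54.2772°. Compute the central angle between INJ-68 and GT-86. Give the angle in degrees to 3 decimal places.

Δφ = -1.4181°,  Δλ = -0.6330°
a = sin²(Δφ/2) + cos φ₁ cos φ₂ sin²(Δλ/2) = 0.000184
c = 2·arcsin(√a) = 0.027103 rad = 1.5529°

1.553°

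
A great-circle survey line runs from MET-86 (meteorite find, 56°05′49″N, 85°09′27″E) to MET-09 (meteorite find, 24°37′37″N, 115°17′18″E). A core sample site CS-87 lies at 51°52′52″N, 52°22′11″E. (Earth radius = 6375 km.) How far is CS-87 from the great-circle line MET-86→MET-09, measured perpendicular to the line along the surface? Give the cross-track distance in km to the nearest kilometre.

MET-86: φ = +56.09694°, λ = +85.15750°
MET-09: φ = +24.62694°, λ = +115.28833°
CS-87: φ = +51.88111°, λ = +52.36972°
δ₁₃ = central angle MET-86→CS-87 = 0.340949 rad  (haversine)
θ₁₃ = bearing MET-86→CS-87 = 271.390°,  θ₁₂ = bearing MET-86→MET-09 = 132.634°
dₓₜ = R·arcsin(sin δ₁₃ · sin(θ₁₃ − θ₁₂)) = 6375·arcsin(0.33438·sin(138.756°)) = 1416.989 km
|dₓₜ| = 1416.989 km

1417 km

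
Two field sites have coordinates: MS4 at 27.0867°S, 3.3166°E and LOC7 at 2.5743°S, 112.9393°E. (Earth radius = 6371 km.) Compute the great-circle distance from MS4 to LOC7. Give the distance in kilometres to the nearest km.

Δφ = 24.5124°,  Δλ = 109.6227°
a = sin²(Δφ/2) + cos φ₁ cos φ₂ sin²(Δλ/2) = 0.639119
c = 2·arcsin(√a) = 1.852755 rad = 106.1551°
d = R·c = 6371 × 1.852755 = 11803.9 km

11804 km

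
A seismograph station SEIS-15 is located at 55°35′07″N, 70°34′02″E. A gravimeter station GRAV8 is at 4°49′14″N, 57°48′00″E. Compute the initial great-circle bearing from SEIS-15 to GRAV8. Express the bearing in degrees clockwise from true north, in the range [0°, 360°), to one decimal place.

SEIS-15: φ = +55.58528°, λ = +70.56722°
GRAV8: φ = +4.82056°, λ = +57.80000°
Δλ = -12.7672°
y = sin Δλ · cos φ₂ = -0.220209
x = cos φ₁ sin φ₂ − sin φ₁ cos φ₂ cos Δλ = -0.754231
θ = atan2(y, x) = -163.7240° → 196.2760° (mod 360°)

196.3°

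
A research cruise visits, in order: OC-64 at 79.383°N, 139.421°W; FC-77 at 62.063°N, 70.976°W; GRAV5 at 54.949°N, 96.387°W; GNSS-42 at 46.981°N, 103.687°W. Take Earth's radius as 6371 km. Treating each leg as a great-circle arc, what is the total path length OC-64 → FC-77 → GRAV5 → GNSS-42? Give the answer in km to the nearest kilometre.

OC-64→FC-77: c = 0.450908 rad, d = 2872.74 km
FC-77→GRAV5: c = 0.260464 rad, d = 1659.41 km
GRAV5→GNSS-42: c = 0.160361 rad, d = 1021.66 km
Total = 2872.74 + 1659.41 + 1021.66 = 5553.81 km

5554 km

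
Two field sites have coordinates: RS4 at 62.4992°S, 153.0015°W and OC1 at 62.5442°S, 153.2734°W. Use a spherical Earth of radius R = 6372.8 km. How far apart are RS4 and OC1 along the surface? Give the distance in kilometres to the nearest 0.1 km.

14.8 km

Δφ = -0.0450°,  Δλ = -0.2719°
a = sin²(Δφ/2) + cos φ₁ cos φ₂ sin²(Δλ/2) = 0.000001
c = 2·arcsin(√a) = 0.002326 rad = 0.1333°
d = R·c = 6372.8 × 0.002326 = 14.8 km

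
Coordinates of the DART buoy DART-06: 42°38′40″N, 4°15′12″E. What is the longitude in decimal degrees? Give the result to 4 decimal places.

4.2533°E

4° + 15′/60 + 12″/3600 = 4 + 0.25000 + 0.00333 = 4.2533°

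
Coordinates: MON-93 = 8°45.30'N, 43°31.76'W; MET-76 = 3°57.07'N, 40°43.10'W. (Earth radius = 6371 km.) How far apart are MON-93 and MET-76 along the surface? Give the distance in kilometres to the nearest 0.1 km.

617.9 km

MON-93: φ = +8.75500°, λ = -43.52933°
MET-76: φ = +3.95117°, λ = -40.71833°
Δφ = -4.8038°,  Δλ = 2.8110°
a = sin²(Δφ/2) + cos φ₁ cos φ₂ sin²(Δλ/2) = 0.002350
c = 2·arcsin(√a) = 0.096983 rad = 5.5567°
d = R·c = 6371 × 0.096983 = 617.9 km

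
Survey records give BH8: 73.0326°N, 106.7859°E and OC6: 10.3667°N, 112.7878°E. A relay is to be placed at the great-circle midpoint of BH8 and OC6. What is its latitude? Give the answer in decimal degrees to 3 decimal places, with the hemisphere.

41.727°N

Bx = cos φ₂ cos Δλ = 0.978284,  By = cos φ₂ sin Δλ = 0.102855
φₘ = atan2(sin φ₁ + sin φ₂, √((cos φ₁ + Bx)² + By²)) = 41.72720°
λₘ = λ₁ + atan2(By, cos φ₁ + Bx) = 111.41565°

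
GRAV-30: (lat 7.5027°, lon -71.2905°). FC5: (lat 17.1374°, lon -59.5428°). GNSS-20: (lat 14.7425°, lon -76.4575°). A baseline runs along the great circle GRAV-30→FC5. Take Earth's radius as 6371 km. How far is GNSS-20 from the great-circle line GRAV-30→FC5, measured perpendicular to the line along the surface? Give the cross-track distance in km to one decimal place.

δ₁₃ = central angle GRAV-30→GNSS-20 = 0.154223 rad  (haversine)
θ₁₃ = bearing GRAV-30→GNSS-20 = 325.460°,  θ₁₂ = bearing GRAV-30→FC5 = 48.858°
dₓₜ = R·arcsin(sin δ₁₃ · sin(θ₁₃ − θ₁₂)) = 6371·arcsin(0.15361·sin(276.602°)) = -975.984 km
|dₓₜ| = 975.984 km

976.0 km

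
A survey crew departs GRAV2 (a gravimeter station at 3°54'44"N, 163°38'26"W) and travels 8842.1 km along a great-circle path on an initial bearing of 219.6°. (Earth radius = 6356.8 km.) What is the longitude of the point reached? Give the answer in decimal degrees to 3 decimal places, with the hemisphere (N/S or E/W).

126.513°E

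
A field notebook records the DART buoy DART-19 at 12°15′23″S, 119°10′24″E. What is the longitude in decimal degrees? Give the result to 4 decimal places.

119.1733°E

119° + 10′/60 + 24″/3600 = 119 + 0.16667 + 0.00667 = 119.1733°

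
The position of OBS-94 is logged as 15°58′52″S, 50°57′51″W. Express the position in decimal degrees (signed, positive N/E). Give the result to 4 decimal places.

-15.9811°, -50.9642°

lat: 15.9811° S → -15.9811°
lon: 50.9642° W → -50.9642°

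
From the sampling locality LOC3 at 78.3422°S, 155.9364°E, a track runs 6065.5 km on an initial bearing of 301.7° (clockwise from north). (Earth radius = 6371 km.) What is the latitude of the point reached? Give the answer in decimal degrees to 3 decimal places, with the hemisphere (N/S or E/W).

δ = d/R = 6065.5/6371 = 0.952048 rad
φ₂ = arcsin(sin φ₁ cos δ + cos φ₁ sin δ cos θ)
   = arcsin(-0.97937·0.58002 + 0.20207·0.81461·0.52547) = -28.78710°
λ₂ = λ₁ + atan2(sin θ sin δ cos φ₁, cos δ − sin φ₁ sin φ₂) = 103.67541°

28.787°S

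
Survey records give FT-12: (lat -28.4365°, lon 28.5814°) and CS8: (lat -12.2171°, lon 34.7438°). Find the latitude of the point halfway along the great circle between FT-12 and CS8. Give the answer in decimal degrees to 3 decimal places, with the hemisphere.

Bx = cos φ₂ cos Δλ = 0.971705,  By = cos φ₂ sin Δλ = 0.104916
φₘ = atan2(sin φ₁ + sin φ₂, √((cos φ₁ + Bx)² + By²)) = -20.35374°
λₘ = λ₁ + atan2(By, cos φ₁ + Bx) = 31.82540°

20.354°S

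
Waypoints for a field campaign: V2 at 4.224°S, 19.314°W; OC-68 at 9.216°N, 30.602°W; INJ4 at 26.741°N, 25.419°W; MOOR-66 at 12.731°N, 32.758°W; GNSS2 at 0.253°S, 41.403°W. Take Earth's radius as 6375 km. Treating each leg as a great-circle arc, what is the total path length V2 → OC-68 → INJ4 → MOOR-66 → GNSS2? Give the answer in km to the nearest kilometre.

7443 km

V2→OC-68: c = 0.305917 rad, d = 1950.22 km
OC-68→INJ4: c = 0.317620 rad, d = 2024.83 km
INJ4→MOOR-66: c = 0.272440 rad, d = 1736.80 km
MOOR-66→GNSS2: c = 0.271570 rad, d = 1731.26 km
Total = 1950.22 + 2024.83 + 1736.80 + 1731.26 = 7443.12 km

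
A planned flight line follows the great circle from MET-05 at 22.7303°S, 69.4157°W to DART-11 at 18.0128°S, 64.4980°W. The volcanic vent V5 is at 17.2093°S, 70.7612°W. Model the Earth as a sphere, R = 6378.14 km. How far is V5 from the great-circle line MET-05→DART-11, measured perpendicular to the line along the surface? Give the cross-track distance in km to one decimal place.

536.5 km

δ₁₃ = central angle MET-05→V5 = 0.098852 rad  (haversine)
θ₁₃ = bearing MET-05→V5 = 346.863°,  θ₁₂ = bearing MET-05→DART-11 = 45.223°
dₓₜ = R·arcsin(sin δ₁₃ · sin(θ₁₃ − θ₁₂)) = 6378.14·arcsin(0.09869·sin(301.640°)) = -536.536 km
|dₓₜ| = 536.536 km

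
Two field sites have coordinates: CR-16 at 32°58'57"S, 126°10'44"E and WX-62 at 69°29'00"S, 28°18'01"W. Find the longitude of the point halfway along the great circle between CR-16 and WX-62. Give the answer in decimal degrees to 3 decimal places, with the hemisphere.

110.061°E

CR-16: φ = -32.98250°, λ = +126.17889°
WX-62: φ = -69.48333°, λ = -28.30028°
Bx = cos φ₂ cos Δλ = -0.316283,  By = cos φ₂ sin Δλ = -0.151000
φₘ = atan2(sin φ₁ + sin φ₂, √((cos φ₁ + Bx)² + By²)) = -69.83242°
λₘ = λ₁ + atan2(By, cos φ₁ + Bx) = 110.06137°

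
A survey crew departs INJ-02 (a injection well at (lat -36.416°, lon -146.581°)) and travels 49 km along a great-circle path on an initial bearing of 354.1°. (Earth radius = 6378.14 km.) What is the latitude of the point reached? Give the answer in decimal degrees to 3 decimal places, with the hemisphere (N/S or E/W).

35.978°S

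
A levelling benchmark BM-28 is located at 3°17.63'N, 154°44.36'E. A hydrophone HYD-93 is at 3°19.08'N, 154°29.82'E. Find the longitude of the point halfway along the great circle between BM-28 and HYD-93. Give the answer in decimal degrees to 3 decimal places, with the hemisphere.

BM-28: φ = +3.29383°, λ = +154.73933°
HYD-93: φ = +3.31800°, λ = +154.49700°
Bx = cos φ₂ cos Δλ = 0.998315,  By = cos φ₂ sin Δλ = -0.004222
φₘ = atan2(sin φ₁ + sin φ₂, √((cos φ₁ + Bx)² + By²)) = 3.30592°
λₘ = λ₁ + atan2(By, cos φ₁ + Bx) = 154.61817°

154.618°E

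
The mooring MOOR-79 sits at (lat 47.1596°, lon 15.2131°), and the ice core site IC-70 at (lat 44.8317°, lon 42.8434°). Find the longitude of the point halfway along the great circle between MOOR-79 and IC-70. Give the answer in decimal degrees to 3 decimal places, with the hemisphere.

29.325°E

Bx = cos φ₂ cos Δλ = 0.628305,  By = cos φ₂ sin Δλ = 0.328893
φₘ = atan2(sin φ₁ + sin φ₂, √((cos φ₁ + Bx)² + By²)) = 46.83518°
λₘ = λ₁ + atan2(By, cos φ₁ + Bx) = 29.32463°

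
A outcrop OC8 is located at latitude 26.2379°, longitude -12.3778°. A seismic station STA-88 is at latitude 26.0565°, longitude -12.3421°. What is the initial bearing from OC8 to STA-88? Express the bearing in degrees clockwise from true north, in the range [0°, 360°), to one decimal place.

170.0°

Δλ = 0.0357°
y = sin Δλ · cos φ₂ = 0.000560
x = cos φ₁ sin φ₂ − sin φ₁ cos φ₂ cos Δλ = -0.003166
θ = atan2(y, x) = 169.9735° → 169.9735° (mod 360°)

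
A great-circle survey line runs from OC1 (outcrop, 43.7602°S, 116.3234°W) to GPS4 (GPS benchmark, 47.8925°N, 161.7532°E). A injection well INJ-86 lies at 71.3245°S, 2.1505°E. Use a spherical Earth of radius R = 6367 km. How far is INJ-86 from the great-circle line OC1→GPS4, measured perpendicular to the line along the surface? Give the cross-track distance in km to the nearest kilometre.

δ₁₃ = central angle OC1→INJ-86 = 0.994447 rad  (haversine)
θ₁₃ = bearing OC1→INJ-86 = 160.385°,  θ₁₂ = bearing OC1→GPS4 = 312.153°
dₓₜ = R·arcsin(sin δ₁₃ · sin(θ₁₃ − θ₁₂)) = 6367·arcsin(0.83846·sin(-151.769°)) = -2596.648 km
|dₓₜ| = 2596.648 km

2597 km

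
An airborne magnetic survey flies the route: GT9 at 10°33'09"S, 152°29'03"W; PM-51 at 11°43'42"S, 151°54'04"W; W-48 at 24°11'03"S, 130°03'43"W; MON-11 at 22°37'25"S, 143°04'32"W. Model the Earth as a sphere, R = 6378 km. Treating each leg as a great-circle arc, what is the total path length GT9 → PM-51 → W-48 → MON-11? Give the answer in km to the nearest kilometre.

4176 km

GT9: φ = -10.55250°, λ = -152.48417°
PM-51: φ = -11.72833°, λ = -151.90111°
W-48: φ = -24.18417°, λ = -130.06194°
MON-11: φ = -22.62361°, λ = -143.07556°
GT9→PM-51: c = 0.022822 rad, d = 145.56 km
PM-51→W-48: c = 0.421784 rad, d = 2690.14 km
W-48→MON-11: c = 0.210135 rad, d = 1340.24 km
Total = 145.56 + 2690.14 + 1340.24 = 4175.94 km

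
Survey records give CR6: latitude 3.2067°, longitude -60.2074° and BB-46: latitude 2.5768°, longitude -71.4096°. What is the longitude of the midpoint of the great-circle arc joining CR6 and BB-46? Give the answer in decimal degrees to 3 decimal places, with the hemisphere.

Bx = cos φ₂ cos Δλ = 0.979956,  By = cos φ₂ sin Δλ = -0.194076
φₘ = atan2(sin φ₁ + sin φ₂, √((cos φ₁ + Bx)² + By²)) = 2.90560°
λₘ = λ₁ + atan2(By, cos φ₁ + Bx) = -65.81006°

65.810°W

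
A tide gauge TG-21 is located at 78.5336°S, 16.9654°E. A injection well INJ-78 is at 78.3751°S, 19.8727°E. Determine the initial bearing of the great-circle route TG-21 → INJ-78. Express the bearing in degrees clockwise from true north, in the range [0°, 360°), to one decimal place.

Δλ = 2.9073°
y = sin Δλ · cos φ₂ = 0.010220
x = cos φ₁ sin φ₂ − sin φ₁ cos φ₂ cos Δλ = 0.002512
θ = atan2(y, x) = 76.1904° → 76.1904° (mod 360°)

76.2°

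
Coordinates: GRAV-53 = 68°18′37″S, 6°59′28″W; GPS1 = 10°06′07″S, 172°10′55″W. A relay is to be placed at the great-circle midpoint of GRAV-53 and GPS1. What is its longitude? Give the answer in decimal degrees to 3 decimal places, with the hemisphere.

GRAV-53: φ = -68.31028°, λ = -6.99111°
GPS1: φ = -10.10194°, λ = -172.18194°
Bx = cos φ₂ cos Δλ = -0.951795,  By = cos φ₂ sin Δλ = -0.251638
φₘ = atan2(sin φ₁ + sin φ₂, √((cos φ₁ + Bx)² + By²)) = -60.13529°
λₘ = λ₁ + atan2(By, cos φ₁ + Bx) = -163.61672°

163.617°W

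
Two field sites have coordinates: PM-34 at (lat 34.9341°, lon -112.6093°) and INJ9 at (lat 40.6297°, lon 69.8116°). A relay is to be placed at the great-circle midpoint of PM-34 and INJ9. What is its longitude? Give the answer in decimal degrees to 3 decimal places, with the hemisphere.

Bx = cos φ₂ cos Δλ = -0.758257,  By = cos φ₂ sin Δλ = -0.032057
φₘ = atan2(sin φ₁ + sin φ₂, √((cos φ₁ + Bx)² + By²)) = 86.75422°
λₘ = λ₁ + atan2(By, cos φ₁ + Bx) = -140.11962°

140.120°W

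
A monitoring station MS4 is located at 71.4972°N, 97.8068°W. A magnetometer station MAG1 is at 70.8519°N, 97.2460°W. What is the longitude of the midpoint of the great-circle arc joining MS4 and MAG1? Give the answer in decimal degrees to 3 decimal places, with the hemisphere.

97.522°W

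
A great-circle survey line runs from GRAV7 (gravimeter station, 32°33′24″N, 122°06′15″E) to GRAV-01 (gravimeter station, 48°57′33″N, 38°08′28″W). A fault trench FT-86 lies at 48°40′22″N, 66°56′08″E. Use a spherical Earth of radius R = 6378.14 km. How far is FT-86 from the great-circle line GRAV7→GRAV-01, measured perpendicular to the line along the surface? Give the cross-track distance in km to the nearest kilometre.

2851 km

GRAV7: φ = +32.55667°, λ = +122.10417°
GRAV-01: φ = +48.95917°, λ = -38.14111°
FT-86: φ = +48.67278°, λ = +66.93556°
δ₁₃ = central angle GRAV7→FT-86 = 0.764086 rad  (haversine)
θ₁₃ = bearing GRAV7→FT-86 = 308.423°,  θ₁₂ = bearing GRAV7→GRAV-01 = 347.091°
dₓₜ = R·arcsin(sin δ₁₃ · sin(θ₁₃ − θ₁₂)) = 6378.14·arcsin(0.69188·sin(-38.668°)) = -2851.199 km
|dₓₜ| = 2851.199 km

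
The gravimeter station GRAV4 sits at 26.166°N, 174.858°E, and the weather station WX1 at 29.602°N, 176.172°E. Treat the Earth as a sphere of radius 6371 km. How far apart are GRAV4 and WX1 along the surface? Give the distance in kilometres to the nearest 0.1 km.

403.3 km

Δφ = 3.4360°,  Δλ = 1.3140°
a = sin²(Δφ/2) + cos φ₁ cos φ₂ sin²(Δλ/2) = 0.001001
c = 2·arcsin(√a) = 0.063301 rad = 3.6269°
d = R·c = 6371 × 0.063301 = 403.3 km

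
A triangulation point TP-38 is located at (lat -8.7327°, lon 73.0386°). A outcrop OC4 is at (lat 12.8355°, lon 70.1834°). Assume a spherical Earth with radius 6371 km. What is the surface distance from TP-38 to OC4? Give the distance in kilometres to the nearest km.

Δφ = 21.5682°,  Δλ = -2.8552°
a = sin²(Δφ/2) + cos φ₁ cos φ₂ sin²(Δλ/2) = 0.035608
c = 2·arcsin(√a) = 0.379677 rad = 21.7539°
d = R·c = 6371 × 0.379677 = 2418.9 km

2419 km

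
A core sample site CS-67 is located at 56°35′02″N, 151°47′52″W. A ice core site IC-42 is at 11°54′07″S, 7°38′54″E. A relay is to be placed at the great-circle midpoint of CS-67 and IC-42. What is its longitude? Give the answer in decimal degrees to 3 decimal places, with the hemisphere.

CS-67: φ = +56.58389°, λ = -151.79778°
IC-42: φ = -11.90194°, λ = +7.64833°
Bx = cos φ₂ cos Δλ = -0.916213,  By = cos φ₂ sin Δλ = 0.343541
φₘ = atan2(sin φ₁ + sin φ₂, √((cos φ₁ + Bx)² + By²)) = 51.40466°
λₘ = λ₁ + atan2(By, cos φ₁ + Bx) = -15.02406°

15.024°W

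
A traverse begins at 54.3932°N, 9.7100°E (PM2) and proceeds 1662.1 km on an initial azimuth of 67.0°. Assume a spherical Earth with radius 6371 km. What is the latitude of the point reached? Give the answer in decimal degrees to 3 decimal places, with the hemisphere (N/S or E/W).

57.586°N

δ = d/R = 1662.1/6371 = 0.260885 rad
φ₂ = arcsin(sin φ₁ cos δ + cos φ₁ sin δ cos θ)
   = arcsin(0.81303·0.96616 + 0.58222·0.25794·0.39073) = 57.58616°
λ₂ = λ₁ + atan2(sin θ sin δ cos φ₁, cos δ − sin φ₁ sin φ₂) = 36.00184°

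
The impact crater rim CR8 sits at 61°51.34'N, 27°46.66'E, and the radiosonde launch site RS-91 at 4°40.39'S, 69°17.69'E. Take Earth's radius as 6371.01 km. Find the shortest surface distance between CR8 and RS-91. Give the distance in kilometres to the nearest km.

8198 km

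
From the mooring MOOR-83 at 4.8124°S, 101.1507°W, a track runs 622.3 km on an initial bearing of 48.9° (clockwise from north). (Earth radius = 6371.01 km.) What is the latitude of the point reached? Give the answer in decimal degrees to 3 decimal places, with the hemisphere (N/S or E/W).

δ = d/R = 622.3/6371.01 = 0.097677 rad
φ₂ = arcsin(sin φ₁ cos δ + cos φ₁ sin δ cos θ)
   = arcsin(-0.08389·0.99523 + 0.99647·0.09752·0.65738) = -1.12372°
λ₂ = λ₁ + atan2(sin θ sin δ cos φ₁, cos δ − sin φ₁ sin φ₂) = -96.93550°

1.124°S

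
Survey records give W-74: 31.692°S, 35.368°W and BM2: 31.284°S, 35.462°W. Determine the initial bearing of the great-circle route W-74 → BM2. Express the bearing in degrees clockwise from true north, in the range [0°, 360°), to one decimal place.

348.9°

Δλ = -0.0940°
y = sin Δλ · cos φ₂ = -0.001402
x = cos φ₁ sin φ₂ − sin φ₁ cos φ₂ cos Δλ = 0.007120
θ = atan2(y, x) = -11.1397° → 348.8603° (mod 360°)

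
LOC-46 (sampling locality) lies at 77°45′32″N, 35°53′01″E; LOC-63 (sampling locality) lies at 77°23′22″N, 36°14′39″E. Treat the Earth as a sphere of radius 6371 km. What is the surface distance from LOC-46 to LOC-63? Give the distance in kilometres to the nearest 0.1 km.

LOC-46: φ = +77.75889°, λ = +35.88361°
LOC-63: φ = +77.38944°, λ = +36.24417°
Δφ = -0.3694°,  Δλ = 0.3606°
a = sin²(Δφ/2) + cos φ₁ cos φ₂ sin²(Δλ/2) = 0.000011
c = 2·arcsin(√a) = 0.006589 rad = 0.3775°
d = R·c = 6371 × 0.006589 = 42.0 km

42.0 km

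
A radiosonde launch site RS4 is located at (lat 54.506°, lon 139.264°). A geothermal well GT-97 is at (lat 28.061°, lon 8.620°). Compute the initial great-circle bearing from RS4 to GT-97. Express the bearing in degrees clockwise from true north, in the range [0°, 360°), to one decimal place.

Δλ = -130.6440°
y = sin Δλ · cos φ₂ = -0.669576
x = cos φ₁ sin φ₂ − sin φ₁ cos φ₂ cos Δλ = 0.741108
θ = atan2(y, x) = -42.0972° → 317.9028° (mod 360°)

317.9°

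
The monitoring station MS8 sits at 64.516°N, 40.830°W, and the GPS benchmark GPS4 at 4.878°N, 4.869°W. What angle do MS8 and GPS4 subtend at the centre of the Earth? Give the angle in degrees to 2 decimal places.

64.93°

Δφ = -59.6380°,  Δλ = 35.9610°
a = sin²(Δφ/2) + cos φ₁ cos φ₂ sin²(Δλ/2) = 0.288121
c = 2·arcsin(√a) = 1.133206 rad = 64.9279°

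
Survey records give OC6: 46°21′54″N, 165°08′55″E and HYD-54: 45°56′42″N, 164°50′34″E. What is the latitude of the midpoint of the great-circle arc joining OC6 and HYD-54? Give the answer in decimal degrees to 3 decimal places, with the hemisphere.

OC6: φ = +46.36500°, λ = +165.14861°
HYD-54: φ = +45.94500°, λ = +164.84278°
Bx = cos φ₂ cos Δλ = 0.695339,  By = cos φ₂ sin Δλ = -0.003712
φₘ = atan2(sin φ₁ + sin φ₂, √((cos φ₁ + Bx)² + By²)) = 46.15510°
λₘ = λ₁ + atan2(By, cos φ₁ + Bx) = 164.99511°

46.155°N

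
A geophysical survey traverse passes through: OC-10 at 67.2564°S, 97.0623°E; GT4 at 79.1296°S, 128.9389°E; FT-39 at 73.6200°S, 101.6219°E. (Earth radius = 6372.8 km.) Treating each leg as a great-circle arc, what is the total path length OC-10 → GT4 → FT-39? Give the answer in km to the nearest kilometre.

OC-10→GT4: c = 0.255213 rad, d = 1626.42 km
GT4→FT-39: c = 0.145392 rad, d = 926.55 km
Total = 1626.42 + 926.55 = 2552.97 km

2553 km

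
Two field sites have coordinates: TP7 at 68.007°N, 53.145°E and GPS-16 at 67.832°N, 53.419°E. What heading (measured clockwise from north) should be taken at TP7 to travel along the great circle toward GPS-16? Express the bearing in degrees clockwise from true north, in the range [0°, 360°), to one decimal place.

Δλ = 0.2740°
y = sin Δλ · cos φ₂ = 0.001804
x = cos φ₁ sin φ₂ − sin φ₁ cos φ₂ cos Δλ = -0.003050
θ = atan2(y, x) = 149.3934° → 149.3934° (mod 360°)

149.4°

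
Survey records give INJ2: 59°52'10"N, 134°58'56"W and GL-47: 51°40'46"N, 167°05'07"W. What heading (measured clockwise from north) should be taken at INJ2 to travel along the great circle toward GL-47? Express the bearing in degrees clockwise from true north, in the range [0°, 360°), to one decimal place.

INJ2: φ = +59.86944°, λ = -134.98222°
GL-47: φ = +51.67944°, λ = -167.08528°
Δλ = -32.1031°
y = sin Δλ · cos φ₂ = -0.329527
x = cos φ₁ sin φ₂ − sin φ₁ cos φ₂ cos Δλ = -0.060455
θ = atan2(y, x) = -100.3959° → 259.6041° (mod 360°)

259.6°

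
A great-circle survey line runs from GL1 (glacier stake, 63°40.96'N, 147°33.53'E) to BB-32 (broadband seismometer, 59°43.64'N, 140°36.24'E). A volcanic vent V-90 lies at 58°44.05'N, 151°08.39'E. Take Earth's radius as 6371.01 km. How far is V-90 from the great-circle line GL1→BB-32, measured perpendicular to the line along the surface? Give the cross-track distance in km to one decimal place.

522.1 km

GL1: φ = +63.68267°, λ = +147.55883°
BB-32: φ = +59.72733°, λ = +140.60400°
V-90: φ = +58.73417°, λ = +151.13983°
δ₁₃ = central angle GL1→V-90 = 0.091428 rad  (haversine)
θ₁₃ = bearing GL1→V-90 = 159.203°,  θ₁₂ = bearing GL1→BB-32 = 222.915°
dₓₜ = R·arcsin(sin δ₁₃ · sin(θ₁₃ − θ₁₂)) = 6371.01·arcsin(0.09130·sin(-63.712°)) = -522.105 km
|dₓₜ| = 522.105 km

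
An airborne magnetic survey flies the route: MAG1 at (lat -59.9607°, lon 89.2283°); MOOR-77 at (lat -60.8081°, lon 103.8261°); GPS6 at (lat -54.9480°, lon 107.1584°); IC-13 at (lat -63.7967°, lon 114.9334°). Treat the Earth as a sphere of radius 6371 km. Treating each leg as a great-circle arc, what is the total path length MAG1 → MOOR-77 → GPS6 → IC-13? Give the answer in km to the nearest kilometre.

MAG1→MOOR-77: c = 0.126505 rad, d = 805.96 km
MOOR-77→GPS6: c = 0.106816 rad, d = 680.53 km
GPS6→IC-13: c = 0.168921 rad, d = 1076.20 km
Total = 805.96 + 680.53 + 1076.20 = 2562.69 km

2563 km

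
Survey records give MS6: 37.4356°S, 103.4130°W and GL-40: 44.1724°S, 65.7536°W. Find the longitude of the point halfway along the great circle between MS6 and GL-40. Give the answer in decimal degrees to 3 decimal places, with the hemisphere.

85.576°W

Bx = cos φ₂ cos Δλ = 0.567813,  By = cos φ₂ sin Δλ = 0.438213
φₘ = atan2(sin φ₁ + sin φ₂, √((cos φ₁ + Bx)² + By²)) = -42.36407°
λₘ = λ₁ + atan2(By, cos φ₁ + Bx) = -85.57597°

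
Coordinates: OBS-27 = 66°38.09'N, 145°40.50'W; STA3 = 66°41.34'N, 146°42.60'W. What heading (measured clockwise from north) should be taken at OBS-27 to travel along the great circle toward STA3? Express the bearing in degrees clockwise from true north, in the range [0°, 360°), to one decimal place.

OBS-27: φ = +66.63483°, λ = -145.67500°
STA3: φ = +66.68900°, λ = -146.71000°
Δλ = -1.0350°
y = sin Δλ · cos φ₂ = -0.007148
x = cos φ₁ sin φ₂ − sin φ₁ cos φ₂ cos Δλ = 0.001005
θ = atan2(y, x) = -81.9994° → 278.0006° (mod 360°)

278.0°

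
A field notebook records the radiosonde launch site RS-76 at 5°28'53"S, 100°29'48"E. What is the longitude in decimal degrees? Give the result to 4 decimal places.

100.4967°E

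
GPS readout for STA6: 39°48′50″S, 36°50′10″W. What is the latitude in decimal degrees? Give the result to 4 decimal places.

39° + 48′/60 + 50″/3600 = 39 + 0.80000 + 0.01389 = 39.8139°

39.8139°S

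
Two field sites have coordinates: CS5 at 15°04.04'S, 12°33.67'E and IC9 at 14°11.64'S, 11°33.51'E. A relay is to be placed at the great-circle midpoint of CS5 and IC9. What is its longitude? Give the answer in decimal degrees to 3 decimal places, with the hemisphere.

12.059°E

CS5: φ = -15.06733°, λ = +12.56117°
IC9: φ = -14.19400°, λ = +11.55850°
Bx = cos φ₂ cos Δλ = 0.969323,  By = cos φ₂ sin Δλ = -0.016965
φₘ = atan2(sin φ₁ + sin φ₂, √((cos φ₁ + Bx)² + By²)) = -14.63120°
λₘ = λ₁ + atan2(By, cos φ₁ + Bx) = 12.05884°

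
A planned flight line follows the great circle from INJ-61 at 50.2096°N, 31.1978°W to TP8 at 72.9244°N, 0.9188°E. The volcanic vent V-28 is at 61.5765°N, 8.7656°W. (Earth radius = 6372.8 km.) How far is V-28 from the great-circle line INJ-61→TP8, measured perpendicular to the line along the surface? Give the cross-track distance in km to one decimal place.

δ₁₃ = central angle INJ-61→V-28 = 0.293162 rad  (haversine)
θ₁₃ = bearing INJ-61→V-28 = 38.941°,  θ₁₂ = bearing INJ-61→TP8 = 20.360°
dₓₜ = R·arcsin(sin δ₁₃ · sin(θ₁₃ − θ₁₂)) = 6372.8·arcsin(0.28898·sin(18.582°)) = 587.678 km
|dₓₜ| = 587.678 km

587.7 km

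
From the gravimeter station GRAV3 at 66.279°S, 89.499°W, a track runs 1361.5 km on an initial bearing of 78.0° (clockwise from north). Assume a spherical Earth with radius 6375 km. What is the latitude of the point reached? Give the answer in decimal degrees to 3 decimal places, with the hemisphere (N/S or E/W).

δ = d/R = 1361.5/6375 = 0.213569 rad
φ₂ = arcsin(sin φ₁ cos δ + cos φ₁ sin δ cos θ)
   = arcsin(-0.91552·0.97728 + 0.40228·0.21195·0.20791) = -61.28115°
λ₂ = λ₁ + atan2(sin θ sin δ cos φ₁, cos δ − sin φ₁ sin φ₂) = -63.93935°

61.281°S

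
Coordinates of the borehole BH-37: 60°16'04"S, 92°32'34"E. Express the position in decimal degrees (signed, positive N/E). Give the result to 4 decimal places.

-60.2678°, +92.5428°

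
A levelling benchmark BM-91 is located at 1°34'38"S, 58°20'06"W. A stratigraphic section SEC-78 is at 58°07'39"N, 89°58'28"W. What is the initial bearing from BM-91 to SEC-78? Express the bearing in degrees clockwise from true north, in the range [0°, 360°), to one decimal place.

BM-91: φ = -1.57722°, λ = -58.33500°
SEC-78: φ = +58.12750°, λ = -89.97444°
Δλ = -31.6394°
y = sin Δλ · cos φ₂ = -0.276990
x = cos φ₁ sin φ₂ − sin φ₁ cos φ₂ cos Δλ = 0.861277
θ = atan2(y, x) = -17.8280° → 342.1720° (mod 360°)

342.2°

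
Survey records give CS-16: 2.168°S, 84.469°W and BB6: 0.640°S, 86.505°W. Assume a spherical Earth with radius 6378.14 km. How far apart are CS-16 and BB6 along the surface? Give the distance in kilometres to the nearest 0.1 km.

283.3 km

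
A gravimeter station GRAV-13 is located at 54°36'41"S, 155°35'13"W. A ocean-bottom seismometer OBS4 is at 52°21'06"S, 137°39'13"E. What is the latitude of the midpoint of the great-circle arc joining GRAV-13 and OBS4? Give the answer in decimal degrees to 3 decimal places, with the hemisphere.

58.267°S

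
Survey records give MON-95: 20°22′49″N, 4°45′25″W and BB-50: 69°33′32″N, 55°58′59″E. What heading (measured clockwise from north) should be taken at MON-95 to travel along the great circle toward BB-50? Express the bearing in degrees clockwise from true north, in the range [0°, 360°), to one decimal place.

MON-95: φ = +20.38028°, λ = -4.75694°
BB-50: φ = +69.55889°, λ = +55.98306°
Δλ = 60.7400°
y = sin Δλ · cos φ₂ = 0.304685
x = cos φ₁ sin φ₂ − sin φ₁ cos φ₂ cos Δλ = 0.818929
θ = atan2(y, x) = 20.4079° → 20.4079° (mod 360°)

20.4°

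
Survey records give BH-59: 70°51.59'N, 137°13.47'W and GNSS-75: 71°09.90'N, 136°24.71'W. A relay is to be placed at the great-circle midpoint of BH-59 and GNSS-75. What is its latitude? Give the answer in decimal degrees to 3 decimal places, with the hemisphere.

71.013°N

BH-59: φ = +70.85983°, λ = -137.22450°
GNSS-75: φ = +71.16500°, λ = -136.41183°
Bx = cos φ₂ cos Δλ = 0.322811,  By = cos φ₂ sin Δλ = 0.004579
φₘ = atan2(sin φ₁ + sin φ₂, √((cos φ₁ + Bx)² + By²)) = 71.01286°
λₘ = λ₁ + atan2(By, cos φ₁ + Bx) = -136.82131°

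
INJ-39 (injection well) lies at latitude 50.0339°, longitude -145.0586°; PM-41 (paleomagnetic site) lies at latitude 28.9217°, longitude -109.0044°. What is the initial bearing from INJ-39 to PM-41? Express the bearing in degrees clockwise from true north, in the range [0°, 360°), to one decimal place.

114.2°

Δλ = 36.0542°
y = sin Δλ · cos φ₂ = 0.515147
x = cos φ₁ sin φ₂ − sin φ₁ cos φ₂ cos Δλ = -0.231704
θ = atan2(y, x) = 114.2173° → 114.2173° (mod 360°)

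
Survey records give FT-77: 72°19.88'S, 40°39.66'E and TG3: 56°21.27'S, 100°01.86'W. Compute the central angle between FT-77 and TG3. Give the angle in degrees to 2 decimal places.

48.46°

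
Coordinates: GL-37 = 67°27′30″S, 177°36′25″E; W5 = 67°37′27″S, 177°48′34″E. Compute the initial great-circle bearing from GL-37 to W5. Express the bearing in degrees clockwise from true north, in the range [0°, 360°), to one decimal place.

155.1°

GL-37: φ = -67.45833°, λ = +177.60694°
W5: φ = -67.62417°, λ = +177.80944°
Δλ = 0.2025°
y = sin Δλ · cos φ₂ = 0.001345
x = cos φ₁ sin φ₂ − sin φ₁ cos φ₂ cos Δλ = -0.002897
θ = atan2(y, x) = 155.0852° → 155.0852° (mod 360°)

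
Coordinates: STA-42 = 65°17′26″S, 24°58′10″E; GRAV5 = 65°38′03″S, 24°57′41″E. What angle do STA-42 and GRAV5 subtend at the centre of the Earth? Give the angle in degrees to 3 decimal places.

0.344°

STA-42: φ = -65.29056°, λ = +24.96944°
GRAV5: φ = -65.63417°, λ = +24.96139°
Δφ = -0.3436°,  Δλ = -0.0081°
a = sin²(Δφ/2) + cos φ₁ cos φ₂ sin²(Δλ/2) = 0.000009
c = 2·arcsin(√a) = 0.005997 rad = 0.3436°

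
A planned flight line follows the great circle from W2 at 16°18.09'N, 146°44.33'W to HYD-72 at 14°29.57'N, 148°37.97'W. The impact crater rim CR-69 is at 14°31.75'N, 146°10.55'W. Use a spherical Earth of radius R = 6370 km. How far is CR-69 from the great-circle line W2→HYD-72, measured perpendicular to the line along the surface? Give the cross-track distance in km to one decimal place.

183.0 km

W2: φ = +16.30150°, λ = -146.73883°
HYD-72: φ = +14.49283°, λ = -148.63283°
CR-69: φ = +14.52917°, λ = -146.17583°
δ₁₃ = central angle W2→CR-69 = 0.032351 rad  (haversine)
θ₁₃ = bearing W2→CR-69 = 162.898°,  θ₁₂ = bearing W2→HYD-72 = 225.529°
dₓₜ = R·arcsin(sin δ₁₃ · sin(θ₁₃ − θ₁₂)) = 6370·arcsin(0.03235·sin(-62.631°)) = -183.001 km
|dₓₜ| = 183.001 km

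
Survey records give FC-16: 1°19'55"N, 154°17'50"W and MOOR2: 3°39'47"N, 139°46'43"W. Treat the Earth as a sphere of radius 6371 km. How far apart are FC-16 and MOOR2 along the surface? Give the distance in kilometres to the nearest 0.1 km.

FC-16: φ = +1.33194°, λ = -154.29722°
MOOR2: φ = +3.66306°, λ = -139.77861°
Δφ = 2.3311°,  Δλ = 14.5186°
a = sin²(Δφ/2) + cos φ₁ cos φ₂ sin²(Δλ/2) = 0.016344
c = 2·arcsin(√a) = 0.256387 rad = 14.6899°
d = R·c = 6371 × 0.256387 = 1633.4 km

1633.4 km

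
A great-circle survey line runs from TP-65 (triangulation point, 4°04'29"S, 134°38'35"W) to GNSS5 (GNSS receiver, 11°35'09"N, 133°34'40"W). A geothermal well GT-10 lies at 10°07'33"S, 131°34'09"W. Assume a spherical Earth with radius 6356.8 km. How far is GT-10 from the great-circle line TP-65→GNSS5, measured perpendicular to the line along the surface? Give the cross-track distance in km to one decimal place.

TP-65: φ = -4.07472°, λ = -134.64306°
GNSS5: φ = +11.58583°, λ = -133.57778°
GT-10: φ = -10.12583°, λ = -131.56917°
δ₁₃ = central angle TP-65→GT-10 = 0.118260 rad  (haversine)
θ₁₃ = bearing TP-65→GT-10 = 153.422°,  θ₁₂ = bearing TP-65→GNSS5 = 3.860°
dₓₜ = R·arcsin(sin δ₁₃ · sin(θ₁₃ − θ₁₂)) = 6356.8·arcsin(0.11798·sin(149.562°)) = 380.186 km
|dₓₜ| = 380.186 km

380.2 km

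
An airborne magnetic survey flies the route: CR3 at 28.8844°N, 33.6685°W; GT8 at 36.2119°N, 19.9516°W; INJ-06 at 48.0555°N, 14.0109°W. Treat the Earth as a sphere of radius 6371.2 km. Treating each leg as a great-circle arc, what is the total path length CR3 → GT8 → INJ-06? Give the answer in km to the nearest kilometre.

2924 km

CR3→GT8: c = 0.238538 rad, d = 1519.77 km
GT8→INJ-06: c = 0.220377 rad, d = 1404.06 km
Total = 1519.77 + 1404.06 = 2923.84 km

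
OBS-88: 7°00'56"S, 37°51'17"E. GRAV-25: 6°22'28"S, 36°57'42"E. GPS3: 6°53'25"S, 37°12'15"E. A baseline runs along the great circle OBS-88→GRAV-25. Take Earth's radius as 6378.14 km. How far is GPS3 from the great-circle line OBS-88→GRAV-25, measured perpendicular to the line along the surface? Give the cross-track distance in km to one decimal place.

30.8 km

OBS-88: φ = -7.01556°, λ = +37.85472°
GRAV-25: φ = -6.37444°, λ = +36.96167°
GPS3: φ = -6.89028°, λ = +37.20417°
δ₁₃ = central angle OBS-88→GPS3 = 0.011481 rad  (haversine)
θ₁₃ = bearing OBS-88→GPS3 = 280.939°,  θ₁₂ = bearing OBS-88→GRAV-25 = 305.807°
dₓₜ = R·arcsin(sin δ₁₃ · sin(θ₁₃ − θ₁₂)) = 6378.14·arcsin(0.01148·sin(-24.868°)) = -30.793 km
|dₓₜ| = 30.793 km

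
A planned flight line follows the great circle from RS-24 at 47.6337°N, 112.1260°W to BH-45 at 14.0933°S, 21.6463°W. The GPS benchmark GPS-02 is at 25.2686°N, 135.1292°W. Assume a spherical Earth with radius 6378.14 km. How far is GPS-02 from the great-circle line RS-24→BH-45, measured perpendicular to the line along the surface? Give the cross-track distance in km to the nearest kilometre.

δ₁₃ = central angle RS-24→GPS-02 = 0.502625 rad  (haversine)
θ₁₃ = bearing RS-24→GPS-02 = 227.188°,  θ₁₂ = bearing RS-24→BH-45 = 99.258°
dₓₜ = R·arcsin(sin δ₁₃ · sin(θ₁₃ − θ₁₂)) = 6378.14·arcsin(0.48173·sin(127.931°)) = 2485.938 km
|dₓₜ| = 2485.938 km

2486 km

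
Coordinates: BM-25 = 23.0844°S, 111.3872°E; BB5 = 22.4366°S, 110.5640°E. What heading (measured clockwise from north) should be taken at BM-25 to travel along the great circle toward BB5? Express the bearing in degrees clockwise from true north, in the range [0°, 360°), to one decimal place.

Δλ = -0.8232°
y = sin Δλ · cos φ₂ = -0.013280
x = cos φ₁ sin φ₂ − sin φ₁ cos φ₂ cos Δλ = 0.011269
θ = atan2(y, x) = -49.6830° → 310.3170° (mod 360°)

310.3°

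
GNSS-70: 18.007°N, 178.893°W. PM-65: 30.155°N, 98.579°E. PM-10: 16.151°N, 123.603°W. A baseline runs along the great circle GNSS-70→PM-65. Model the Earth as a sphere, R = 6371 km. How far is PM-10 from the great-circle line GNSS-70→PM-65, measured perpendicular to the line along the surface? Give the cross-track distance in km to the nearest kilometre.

δ₁₃ = central angle GNSS-70→PM-10 = 0.919585 rad  (haversine)
θ₁₃ = bearing GNSS-70→PM-10 = 83.106°,  θ₁₂ = bearing GNSS-70→PM-65 = 297.325°
dₓₜ = R·arcsin(sin δ₁₃ · sin(θ₁₃ − θ₁₂)) = 6371·arcsin(0.79535·sin(-214.219°)) = 2954.298 km
|dₓₜ| = 2954.298 km

2954 km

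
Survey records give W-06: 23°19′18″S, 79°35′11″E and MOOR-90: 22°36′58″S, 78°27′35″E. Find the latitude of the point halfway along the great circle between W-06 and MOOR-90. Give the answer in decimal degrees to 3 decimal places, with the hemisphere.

22.970°S

W-06: φ = -23.32167°, λ = +79.58639°
MOOR-90: φ = -22.61611°, λ = +78.45972°
Bx = cos φ₂ cos Δλ = 0.922924,  By = cos φ₂ sin Δλ = -0.018151
φₘ = atan2(sin φ₁ + sin φ₂, √((cos φ₁ + Bx)² + By²)) = -22.96988°
λₘ = λ₁ + atan2(By, cos φ₁ + Bx) = 79.02159°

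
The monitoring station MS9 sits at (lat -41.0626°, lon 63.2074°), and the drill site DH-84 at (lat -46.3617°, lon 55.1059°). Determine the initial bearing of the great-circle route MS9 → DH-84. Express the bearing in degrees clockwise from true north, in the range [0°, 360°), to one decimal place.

Δλ = -8.1015°
y = sin Δλ · cos φ₂ = -0.097254
x = cos φ₁ sin φ₂ − sin φ₁ cos φ₂ cos Δλ = -0.096879
θ = atan2(y, x) = -134.8893° → 225.1107° (mod 360°)

225.1°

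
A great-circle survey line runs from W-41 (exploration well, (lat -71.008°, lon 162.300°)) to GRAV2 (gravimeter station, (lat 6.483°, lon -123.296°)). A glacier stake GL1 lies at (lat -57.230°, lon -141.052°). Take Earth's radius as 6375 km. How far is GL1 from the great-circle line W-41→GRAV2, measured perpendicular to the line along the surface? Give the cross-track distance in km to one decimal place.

δ₁₃ = central angle W-41→GL1 = 0.469222 rad  (haversine)
θ₁₃ = bearing W-41→GL1 = 89.020°,  θ₁₂ = bearing W-41→GRAV2 = 73.178°
dₓₜ = R·arcsin(sin δ₁₃ · sin(θ₁₃ − θ₁₂)) = 6375·arcsin(0.45219·sin(15.841°)) = 788.918 km
|dₓₜ| = 788.918 km

788.9 km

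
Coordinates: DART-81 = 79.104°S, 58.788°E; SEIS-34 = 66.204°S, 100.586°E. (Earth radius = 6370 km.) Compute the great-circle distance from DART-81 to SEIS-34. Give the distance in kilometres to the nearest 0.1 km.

Δφ = 12.9000°,  Δλ = 41.7980°
a = sin²(Δφ/2) + cos φ₁ cos φ₂ sin²(Δλ/2) = 0.022325
c = 2·arcsin(√a) = 0.299952 rad = 17.1860°
d = R·c = 6370 × 0.299952 = 1910.7 km

1910.7 km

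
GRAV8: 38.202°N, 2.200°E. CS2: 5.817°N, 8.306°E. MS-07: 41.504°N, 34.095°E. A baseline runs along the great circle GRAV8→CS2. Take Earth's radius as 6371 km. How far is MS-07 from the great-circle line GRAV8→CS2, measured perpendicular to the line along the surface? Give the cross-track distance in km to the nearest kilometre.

2712 km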